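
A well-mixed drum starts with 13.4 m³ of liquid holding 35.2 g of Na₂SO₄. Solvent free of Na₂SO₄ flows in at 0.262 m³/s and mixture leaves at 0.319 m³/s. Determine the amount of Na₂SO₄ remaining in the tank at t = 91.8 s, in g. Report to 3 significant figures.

Total volume: dV/dt = Q_in − Q_out = -0.057000 m³/s, so V(t) = 13.4 − 0.057000 t and V(91.8) = 8.1674 m³.
Solute balance: dm/dt = 0 − Q_out C = −Q_out m/V(t).
dm/m = −Q_out dt/(V₀ − 0.057000 t); integrating gives ln(m/m₀) = −(Q_out/(Q_in−Q_out)) ln(V/V₀).
m = m₀ (V₀/V)^(Q_out/(Q_in−Q_out)) = 35.2 × (13.4/8.1674)^(-5.5965) = 2.2038 g.

2.20 g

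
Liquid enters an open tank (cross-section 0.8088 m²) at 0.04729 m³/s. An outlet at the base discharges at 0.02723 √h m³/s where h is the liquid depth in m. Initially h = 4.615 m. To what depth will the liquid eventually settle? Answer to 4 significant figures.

3.016 m

Level balance: A dh/dt = 0.04729 − 0.02723 √h. Setting dh/dt = 0:
Q_in = 0.02723 √h_ss ⇒ √h_ss = 0.04729/0.02723 = 1.73669.
h_ss = 1.73669² = 3.01608 m. (Since h₀ = 4.615 m > h_ss, the level will fall toward this value.)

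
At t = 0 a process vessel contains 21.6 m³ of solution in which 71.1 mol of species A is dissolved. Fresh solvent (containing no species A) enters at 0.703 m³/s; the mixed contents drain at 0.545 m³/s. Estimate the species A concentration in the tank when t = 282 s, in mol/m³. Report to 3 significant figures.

0.0226 mol/m³

Let m(t) be the amount of species A. Volume: V(t) = V₀ + (Q_in − Q_out) t = 21.6 + 0.15800 t; V(282) = 66.156 m³.
Species balance (pure solvent in): dm/dt = −Q_out · m/V(t).
Separate: dm/m = −Q_out dt/V(t) ⇒ ln(m/m₀) = −(Q_out/(Q_in−Q_out)) ln(V/V₀).
m = m₀ (V₀/V)^(Q_out/(Q_in−Q_out)) = 71.1 × (21.6/66.156)^(3.4494) = 1.4965 mol.
C = m/V = 1.4965/66.156 = 0.022621 mol/m³.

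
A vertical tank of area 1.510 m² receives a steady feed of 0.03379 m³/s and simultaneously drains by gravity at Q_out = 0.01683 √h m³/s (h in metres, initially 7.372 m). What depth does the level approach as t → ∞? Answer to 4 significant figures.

Volume balance on the tank: A dh/dt = Q_in − 0.01683 √h. At steady state dh/dt = 0:
Q_in = 0.01683 √h_ss ⇒ √h_ss = 0.03379/0.01683 = 2.00772.
h_ss = 2.00772² = 4.03096 m. (Since h₀ = 7.372 m > h_ss, the level will fall toward this value.)

4.031 m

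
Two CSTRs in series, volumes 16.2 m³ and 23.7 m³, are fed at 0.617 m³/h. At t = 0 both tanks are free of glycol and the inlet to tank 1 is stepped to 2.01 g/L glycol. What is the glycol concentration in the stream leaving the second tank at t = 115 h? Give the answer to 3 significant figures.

1.75 g/L

Each tank obeys Vᵢ dCᵢ/dt = Q(Cᵢ₋₁ − Cᵢ), so τᵢ = Vᵢ/Q.
τ₁ = 16.2/0.617 = 26.256 h; τ₂ = 23.7/0.617 = 38.412 h.
Tank 1: C₁ = C_in(1 − e^(−t/τ₁)). Tank 2 (τ₁ ≠ τ₂): C₂ = C_in[1 − (τ₁ e^(−t/τ₁) − τ₂ e^(−t/τ₂))/(τ₁ − τ₂)].
At t = 115: e^(−t/τ₁) = 0.012526, e^(−t/τ₂) = 0.050093.
C₂ = 2.01·[1 − (26.256·0.012526 − 38.412·0.050093)/(-12.156)] = 2.01·0.86876 = 1.7462 g/L.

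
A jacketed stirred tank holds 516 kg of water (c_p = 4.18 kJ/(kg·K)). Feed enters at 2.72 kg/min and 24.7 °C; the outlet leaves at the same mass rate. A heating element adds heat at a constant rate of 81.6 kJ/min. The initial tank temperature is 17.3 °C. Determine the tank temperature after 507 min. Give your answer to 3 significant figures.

Heat balance on the well-mixed liquid: M c_p dT/dt = ṁ c_p (T_in − T) + 81.6.
τ = M/ṁ = 189.71 min; T_ss = T_in + Q̇/(ṁ c_p) = 24.7 + 81.6/(2.72·4.18) = 31.877 °C.
Integrating: T(t) = T_ss + (T₀ − T_ss) e^(−t/τ).
T(507) = 31.877 + (-14.577)·e^(−507/189.71) = 31.877 + (-14.577)·0.069075 = 30.870 °C.

30.9 °C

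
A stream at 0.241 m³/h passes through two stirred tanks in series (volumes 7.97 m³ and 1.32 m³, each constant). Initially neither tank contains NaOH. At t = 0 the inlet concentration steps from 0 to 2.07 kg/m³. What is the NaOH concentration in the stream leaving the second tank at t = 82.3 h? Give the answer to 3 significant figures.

1.86 kg/m³

Species balance on tank i: dCᵢ/dt = (Cᵢ₋₁ − Cᵢ)/τᵢ with τᵢ = Vᵢ/Q.
τ₁ = 7.97/0.241 = 33.071 h; τ₂ = 1.32/0.241 = 5.4772 h.
Tank 1: C₁ = C_in(1 − e^(−t/τ₁)). Tank 2 (τ₁ ≠ τ₂): C₂ = C_in[1 − (τ₁ e^(−t/τ₁) − τ₂ e^(−t/τ₂))/(τ₁ − τ₂)].
At t = 82.3: e^(−t/τ₁) = 0.083024, e^(−t/τ₂) = 2.9806e-07.
C₂ = 2.07·[1 − (33.071·0.083024 − 5.4772·2.9806e-07)/(27.593)] = 2.07·0.90050 = 1.8640 kg/m³.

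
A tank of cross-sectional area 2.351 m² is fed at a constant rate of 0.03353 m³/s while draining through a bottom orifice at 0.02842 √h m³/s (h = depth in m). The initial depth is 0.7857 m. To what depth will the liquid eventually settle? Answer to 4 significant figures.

1.392 m

A dh/dt = Q_in − 0.02842 √h. Steady state requires inflow = outflow:
Q_in = 0.02842 √h_ss ⇒ √h_ss = 0.03353/0.02842 = 1.17980.
h_ss = 1.17980² = 1.39194 m. (Since h₀ = 0.7857 m < h_ss, the level will rise toward this value.)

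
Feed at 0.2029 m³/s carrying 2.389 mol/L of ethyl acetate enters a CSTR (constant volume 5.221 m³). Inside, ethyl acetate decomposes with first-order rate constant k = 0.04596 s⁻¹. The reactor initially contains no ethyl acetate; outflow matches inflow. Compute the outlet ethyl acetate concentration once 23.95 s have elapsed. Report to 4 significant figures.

0.9510 mol/L

Species balance: V dC/dt = Q C_in − Q C − k V C.
dC/dt = (Q/V) C_in − (Q/V + k) C; effective rate a = Q/V + k = 0.0388623 + 0.04596 = 0.0848223 s⁻¹.
C_ss = Q C_in/(Q + kV) = 1.09455 mol/L; C(t) = C_ss + (C₀ − C_ss) e^(−a t).
C(23.95) = 1.09455 + (-1.09455)·e^(−0.0848223·23.95) = 1.09455 + (-1.09455)·0.131139 = 0.951009 mol/L.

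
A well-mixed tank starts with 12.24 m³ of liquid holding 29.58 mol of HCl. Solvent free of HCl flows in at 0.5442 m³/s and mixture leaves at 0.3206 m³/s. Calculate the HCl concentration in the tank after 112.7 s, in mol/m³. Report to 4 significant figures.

0.1590 mol/m³

Total volume: dV/dt = Q_in − Q_out = 0.223600 m³/s, so V(t) = 12.24 + 0.223600 t and V(112.7) = 37.4397 m³.
Solute balance: dm/dt = 0 − Q_out C = −Q_out m/V(t).
dm/m = −Q_out dt/(V₀ + 0.223600 t); integrating gives ln(m/m₀) = −(Q_out/(Q_in−Q_out)) ln(V/V₀).
m = m₀ (V₀/V)^(Q_out/(Q_in−Q_out)) = 29.58 × (12.24/37.4397)^(1.43381) = 5.95401 mol.
C = m/V = 5.95401/37.4397 = 0.159029 mol/m³.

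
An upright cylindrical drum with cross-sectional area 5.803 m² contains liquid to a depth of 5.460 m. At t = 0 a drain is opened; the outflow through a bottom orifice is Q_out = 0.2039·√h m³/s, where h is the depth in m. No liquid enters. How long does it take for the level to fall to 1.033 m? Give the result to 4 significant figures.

A dh/dt = −Q_out = −0.2039 √h.
∫ h^(−1/2) dh = −(0.2039/A) ∫ dt, giving 2√h = 2√h₀ − (0.2039/A) t.
t = 2A(√h₀ − √h)/0.2039 = 2·5.803·(√5.460 − √1.033)/0.2039
  = 11.6060 × (2.33666 − 1.01637) / 0.2039 = 75.1515 s.

75.15 s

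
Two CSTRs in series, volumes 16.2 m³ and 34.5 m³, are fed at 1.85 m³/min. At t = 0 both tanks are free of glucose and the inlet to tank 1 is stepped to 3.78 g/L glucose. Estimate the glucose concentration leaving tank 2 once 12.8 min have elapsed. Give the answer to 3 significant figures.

0.968 g/L

Time constants: τᵢ = Vᵢ/Q for each well-mixed tank.
τ₁ = 16.2/1.85 = 8.7568 min; τ₂ = 34.5/1.85 = 18.649 min.
Solving the cascade with C₁(0)=C₂(0)=0 gives C₂(t) = C_in[1 − (τ₁ e^(−t/τ₁) − τ₂ e^(−t/τ₂))/(τ₁ − τ₂)].
At t = 12.8: e^(−t/τ₁) = 0.23184, e^(−t/τ₂) = 0.50340.
C₂ = 3.78·[1 − (8.7568·0.23184 − 18.649·0.50340)/(-9.8919)] = 3.78·0.25620 = 0.96845 g/L.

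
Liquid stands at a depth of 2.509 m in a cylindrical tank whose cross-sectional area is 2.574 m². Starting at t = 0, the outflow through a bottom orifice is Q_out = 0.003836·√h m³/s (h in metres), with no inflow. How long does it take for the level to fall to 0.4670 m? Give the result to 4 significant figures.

With no inflow, A dh/dt = −0.003836 √h.
Separate and integrate: 2(√h − √h₀) = −(0.003836/A) t.
t = 2A(√h₀ − √h)/0.003836 = 2·2.574·(√2.509 − √0.4670)/0.003836
  = 5.14800 × (1.58398 − 0.683374) / 0.003836 = 1208.64 s.

1209 s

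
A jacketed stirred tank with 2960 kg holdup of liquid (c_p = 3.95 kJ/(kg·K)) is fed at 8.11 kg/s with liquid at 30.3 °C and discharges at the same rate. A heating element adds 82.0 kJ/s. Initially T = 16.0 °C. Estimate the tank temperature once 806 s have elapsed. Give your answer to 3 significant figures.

M c_p dT/dt = ṁ c_p (T_in − T) + Q̇.
τ = M/ṁ = 364.98 s; T_ss = T_in + Q̇/(ṁ c_p) = 30.3 + 82.0/(8.11·3.95) = 32.860 °C.
Integrating: T(t) = T_ss + (T₀ − T_ss) e^(−t/τ).
T(806) = 32.860 + (-16.860)·e^(−806/364.98) = 32.860 + (-16.860)·0.10988 = 31.007 °C.

31.0 °C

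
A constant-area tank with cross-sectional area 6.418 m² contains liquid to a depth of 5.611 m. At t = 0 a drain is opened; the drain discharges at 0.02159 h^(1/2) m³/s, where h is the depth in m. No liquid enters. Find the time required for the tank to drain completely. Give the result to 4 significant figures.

1408 s

With no inflow, A dh/dt = −0.02159 √h.
∫ h^(−1/2) dh = −(0.02159/A) ∫ dt, giving 2√h = 2√h₀ − (0.02159/A) t.
Tank is empty when √h = 0: t_empty = 2A√h₀/0.02159.
t_empty = 2·6.418·√5.611/0.02159 = 12.8360·2.36875/0.02159 = 1408.31 s.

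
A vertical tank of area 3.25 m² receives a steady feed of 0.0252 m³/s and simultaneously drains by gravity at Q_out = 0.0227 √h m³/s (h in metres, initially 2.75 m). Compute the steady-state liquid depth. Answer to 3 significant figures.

A dh/dt = Q_in − 0.0227 √h. Steady state requires inflow = outflow:
Q_in = 0.0227 √h_ss ⇒ √h_ss = 0.0252/0.0227 = 1.1101.
h_ss = 1.1101² = 1.2324 m. (Since h₀ = 2.75 m > h_ss, the level will fall toward this value.)

1.23 m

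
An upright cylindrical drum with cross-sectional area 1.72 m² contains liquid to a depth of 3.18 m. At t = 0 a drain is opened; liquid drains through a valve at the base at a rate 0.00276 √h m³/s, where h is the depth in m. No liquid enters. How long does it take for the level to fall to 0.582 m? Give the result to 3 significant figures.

1270 s

A dh/dt = −Q_out = −0.00276 √h.
Separate and integrate: 2(√h − √h₀) = −(0.00276/A) t.
t = 2A(√h₀ − √h)/0.00276 = 2·1.72·(√3.18 − √0.582)/0.00276
  = 3.4400 × (1.7833 − 0.76289) / 0.00276 = 1271.8 s.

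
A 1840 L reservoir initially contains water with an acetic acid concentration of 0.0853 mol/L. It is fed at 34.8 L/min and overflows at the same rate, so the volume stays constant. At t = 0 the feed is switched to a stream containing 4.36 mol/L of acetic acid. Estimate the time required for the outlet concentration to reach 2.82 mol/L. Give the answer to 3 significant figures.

Species balance: V dC/dt = Q(C_in − C) ⇒ τ = V/Q = 52.874 min.
C(t) = C_in + (C₀ − C_in) e^(−t/τ). Set C = 2.82 and solve for t:
e^(−t/τ) = (C − C_in)/(C₀ − C_in) = (2.82 − 4.36)/(0.0853 − 4.36) = 0.36026
t = −τ ln(…) = 52.874 × 1.0209 = 53.980 min.

54.0 min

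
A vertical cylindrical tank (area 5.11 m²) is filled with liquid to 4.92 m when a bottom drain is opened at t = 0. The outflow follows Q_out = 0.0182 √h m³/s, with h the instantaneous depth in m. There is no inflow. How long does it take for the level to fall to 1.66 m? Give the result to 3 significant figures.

522 s

Mass balance (ρ constant): A dh/dt = −0.0182 √h.
This is separable: 2 d(√h)/dt = −0.0182/A, so √h = √h₀ − (0.0182/(2A)) t.
t = 2A(√h₀ − √h)/0.0182 = 2·5.11·(√4.92 − √1.66)/0.0182
  = 10.220 × (2.2181 − 1.2884) / 0.0182 = 522.06 s.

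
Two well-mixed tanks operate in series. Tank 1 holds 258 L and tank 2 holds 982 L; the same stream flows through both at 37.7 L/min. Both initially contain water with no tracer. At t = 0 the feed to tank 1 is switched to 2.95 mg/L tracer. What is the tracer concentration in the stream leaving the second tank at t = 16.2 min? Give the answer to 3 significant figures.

Species balance on tank i: dCᵢ/dt = (Cᵢ₋₁ − Cᵢ)/τᵢ with τᵢ = Vᵢ/Q.
τ₁ = 258/37.7 = 6.8435 min; τ₂ = 982/37.7 = 26.048 min.
Solving the cascade with C₁(0)=C₂(0)=0 gives C₂(t) = C_in[1 − (τ₁ e^(−t/τ₁) − τ₂ e^(−t/τ₂))/(τ₁ − τ₂)].
At t = 16.2: e^(−t/τ₁) = 0.093742, e^(−t/τ₂) = 0.53690.
C₂ = 2.95·[1 − (6.8435·0.093742 − 26.048·0.53690)/(-19.204)] = 2.95·0.30517 = 0.90026 mg/L.

0.900 mg/L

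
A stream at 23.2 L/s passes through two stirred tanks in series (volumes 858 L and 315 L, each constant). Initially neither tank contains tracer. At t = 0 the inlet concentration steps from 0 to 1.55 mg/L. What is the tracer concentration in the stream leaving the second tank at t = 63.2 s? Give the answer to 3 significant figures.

Each tank obeys Vᵢ dCᵢ/dt = Q(Cᵢ₋₁ − Cᵢ), so τᵢ = Vᵢ/Q.
τ₁ = 858/23.2 = 36.983 s; τ₂ = 315/23.2 = 13.578 s.
Tank 1: C₁ = C_in(1 − e^(−t/τ₁)). Tank 2 (τ₁ ≠ τ₂): C₂ = C_in[1 − (τ₁ e^(−t/τ₁) − τ₂ e^(−t/τ₂))/(τ₁ − τ₂)].
At t = 63.2: e^(−t/τ₁) = 0.18106, e^(−t/τ₂) = 0.0095165.
C₂ = 1.55·[1 − (36.983·0.18106 − 13.578·0.0095165)/(23.405)] = 1.55·0.71942 = 1.1151 mg/L.

1.12 mg/L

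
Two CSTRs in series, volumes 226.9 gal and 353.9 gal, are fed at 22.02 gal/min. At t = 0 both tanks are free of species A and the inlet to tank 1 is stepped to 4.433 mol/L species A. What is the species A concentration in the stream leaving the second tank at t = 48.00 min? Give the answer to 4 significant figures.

3.885 mol/L

Time constants: τᵢ = Vᵢ/Q for each well-mixed tank.
τ₁ = 226.9/22.02 = 10.3043 min; τ₂ = 353.9/22.02 = 16.0718 min.
Solving the cascade with C₁(0)=C₂(0)=0 gives C₂(t) = C_in[1 − (τ₁ e^(−t/τ₁) − τ₂ e^(−t/τ₂))/(τ₁ − τ₂)].
At t = 48.00: e^(−t/τ₁) = 0.00948291, e^(−t/τ₂) = 0.0504584.
C₂ = 4.433·[1 − (10.3043·0.00948291 − 16.0718·0.0504584)/(-5.76748)] = 4.433·0.876334 = 3.88479 mol/L.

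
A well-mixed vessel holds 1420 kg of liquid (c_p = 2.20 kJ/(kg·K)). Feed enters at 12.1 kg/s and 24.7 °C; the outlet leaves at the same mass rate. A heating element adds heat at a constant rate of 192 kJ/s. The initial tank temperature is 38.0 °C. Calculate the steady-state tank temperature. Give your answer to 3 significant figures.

31.9 °C

First-law balance (no shaft work): M c_p dT/dt = ṁ c_p (T_in − T) + 192.
At steady state dT/dt = 0 ⇒ T_ss = T_in + Q̇/(ṁ c_p) = 24.7 + 192/(12.1·2.20) = 31.913 °C.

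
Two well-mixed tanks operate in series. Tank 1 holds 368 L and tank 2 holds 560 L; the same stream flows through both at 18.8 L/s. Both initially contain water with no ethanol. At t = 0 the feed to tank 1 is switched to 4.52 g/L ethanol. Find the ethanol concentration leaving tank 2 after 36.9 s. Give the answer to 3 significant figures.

Each tank obeys Vᵢ dCᵢ/dt = Q(Cᵢ₋₁ − Cᵢ), so τᵢ = Vᵢ/Q.
τ₁ = 368/18.8 = 19.574 s; τ₂ = 560/18.8 = 29.787 s.
Solving the cascade with C₁(0)=C₂(0)=0 gives C₂(t) = C_in[1 − (τ₁ e^(−t/τ₁) − τ₂ e^(−t/τ₂))/(τ₁ − τ₂)].
At t = 36.9: e^(−t/τ₁) = 0.15181, e^(−t/τ₂) = 0.28974.
C₂ = 4.52·[1 − (19.574·0.15181 − 29.787·0.28974)/(-10.213)] = 4.52·0.44591 = 2.0155 g/L.

2.02 g/L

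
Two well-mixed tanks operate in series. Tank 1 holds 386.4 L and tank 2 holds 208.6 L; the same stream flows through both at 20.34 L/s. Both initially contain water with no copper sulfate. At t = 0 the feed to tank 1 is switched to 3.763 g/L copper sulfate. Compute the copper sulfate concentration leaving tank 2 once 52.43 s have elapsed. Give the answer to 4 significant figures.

Each tank obeys Vᵢ dCᵢ/dt = Q(Cᵢ₋₁ − Cᵢ), so τᵢ = Vᵢ/Q.
τ₁ = 386.4/20.34 = 18.9971 s; τ₂ = 208.6/20.34 = 10.2557 s.
Tank 1: C₁ = C_in(1 − e^(−t/τ₁)). Tank 2 (τ₁ ≠ τ₂): C₂ = C_in[1 − (τ₁ e^(−t/τ₁) − τ₂ e^(−t/τ₂))/(τ₁ − τ₂)].
At t = 52.43: e^(−t/τ₁) = 0.0632980, e^(−t/τ₂) = 0.00602220.
C₂ = 3.763·[1 − (18.9971·0.0632980 − 10.2557·0.00602220)/(8.74140)] = 3.763·0.869504 = 3.27195 g/L.

3.272 g/L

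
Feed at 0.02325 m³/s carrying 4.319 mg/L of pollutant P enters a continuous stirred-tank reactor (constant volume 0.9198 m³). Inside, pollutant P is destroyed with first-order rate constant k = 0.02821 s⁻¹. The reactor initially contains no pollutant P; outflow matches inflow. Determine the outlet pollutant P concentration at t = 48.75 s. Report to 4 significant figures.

Accumulation = in − out − consumed: V dC/dt = Q C_in − Q C − k V C.
dC/dt = (Q/V) C_in − (Q/V + k) C; effective rate a = Q/V + k = 0.0252772 + 0.02821 = 0.0534872 s⁻¹.
C_ss = Q C_in/(Q + kV) = 2.04109 mg/L; C(t) = C_ss + (C₀ − C_ss) e^(−a t).
C(48.75) = 2.04109 + (-2.04109)·e^(−0.0534872·48.75) = 2.04109 + (-2.04109)·0.0737184 = 1.89063 mg/L.

1.891 mg/L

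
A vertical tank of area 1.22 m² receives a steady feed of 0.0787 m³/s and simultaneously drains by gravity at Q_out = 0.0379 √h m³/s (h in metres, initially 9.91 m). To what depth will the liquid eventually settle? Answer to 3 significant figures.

A dh/dt = Q_in − 0.0379 √h. Steady state requires inflow = outflow:
Q_in = 0.0379 √h_ss ⇒ √h_ss = 0.0787/0.0379 = 2.0765.
h_ss = 2.0765² = 4.3119 m. (Since h₀ = 9.91 m > h_ss, the level will fall toward this value.)

4.31 m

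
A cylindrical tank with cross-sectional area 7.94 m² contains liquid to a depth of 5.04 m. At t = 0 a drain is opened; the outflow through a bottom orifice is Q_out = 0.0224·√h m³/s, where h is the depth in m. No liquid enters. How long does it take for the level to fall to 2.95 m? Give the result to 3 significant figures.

374 s

A dh/dt = −Q_out = −0.0224 √h.
∫ h^(−1/2) dh = −(0.0224/A) ∫ dt, giving 2√h = 2√h₀ − (0.0224/A) t.
t = 2A(√h₀ − √h)/0.0224 = 2·7.94·(√5.04 − √2.95)/0.0224
  = 15.880 × (2.2450 − 1.7176) / 0.0224 = 373.92 s.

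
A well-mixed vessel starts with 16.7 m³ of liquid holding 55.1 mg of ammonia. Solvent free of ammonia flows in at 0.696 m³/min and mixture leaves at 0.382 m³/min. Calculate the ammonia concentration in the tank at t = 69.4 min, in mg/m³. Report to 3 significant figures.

Total volume: dV/dt = Q_in − Q_out = 0.31400 m³/min, so V(t) = 16.7 + 0.31400 t and V(69.4) = 38.492 m³.
Solute balance: dm/dt = 0 − Q_out C = −Q_out m/V(t).
dm/m = −Q_out dt/(V₀ + 0.31400 t); integrating gives ln(m/m₀) = −(Q_out/(Q_in−Q_out)) ln(V/V₀).
m = m₀ (V₀/V)^(Q_out/(Q_in−Q_out)) = 55.1 × (16.7/38.492)^(1.2166) = 19.951 mg.
C = m/V = 19.951/38.492 = 0.51832 mg/m³.

0.518 mg/m³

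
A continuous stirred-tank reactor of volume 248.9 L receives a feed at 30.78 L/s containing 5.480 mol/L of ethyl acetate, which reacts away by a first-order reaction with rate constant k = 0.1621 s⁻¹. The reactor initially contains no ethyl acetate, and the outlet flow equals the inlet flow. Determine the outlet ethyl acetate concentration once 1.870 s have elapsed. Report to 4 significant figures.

0.9817 mol/L

Accumulation = in − out − consumed: V dC/dt = Q C_in − Q C − k V C.
This is linear with rate a = Q/V + k = 0.285764 s⁻¹.
C_ss = Q C_in/(Q + kV) = 2.37146 mol/L; C(t) = C_ss + (C₀ − C_ss) e^(−a t).
C(1.870) = 2.37146 + (-2.37146)·e^(−0.285764·1.870) = 2.37146 + (-2.37146)·0.586033 = 0.981708 mol/L.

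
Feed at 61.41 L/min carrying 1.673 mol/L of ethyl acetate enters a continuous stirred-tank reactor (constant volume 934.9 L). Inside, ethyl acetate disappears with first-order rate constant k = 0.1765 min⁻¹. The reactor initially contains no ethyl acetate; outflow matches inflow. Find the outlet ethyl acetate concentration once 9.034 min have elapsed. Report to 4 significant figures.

0.4029 mol/L

Species balance: V dC/dt = Q C_in − Q C − k V C.
This is linear with rate a = Q/V + k = 0.242186 min⁻¹.
C_ss = Q C_in/(Q + kV) = 0.453754 mol/L; C(t) = C_ss + (C₀ − C_ss) e^(−a t).
C(9.034) = 0.453754 + (-0.453754)·e^(−0.242186·9.034) = 0.453754 + (-0.453754)·0.112151 = 0.402865 mol/L.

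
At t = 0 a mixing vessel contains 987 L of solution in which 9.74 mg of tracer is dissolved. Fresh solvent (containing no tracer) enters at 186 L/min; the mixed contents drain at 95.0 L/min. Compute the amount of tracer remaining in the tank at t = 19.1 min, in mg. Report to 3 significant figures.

Total volume: dV/dt = Q_in − Q_out = 91.000 L/min, so V(t) = 987 + 91.000 t and V(19.1) = 2725.1 L.
Species balance (pure solvent in): dm/dt = −Q_out · m/V(t).
dm/m = −Q_out dt/(V₀ + 91.000 t); integrating gives ln(m/m₀) = −(Q_out/(Q_in−Q_out)) ln(V/V₀).
m = m₀ (V₀/V)^(Q_out/(Q_in−Q_out)) = 9.74 × (987/2725.1)^(1.0440) = 3.3737 mg.

3.37 mg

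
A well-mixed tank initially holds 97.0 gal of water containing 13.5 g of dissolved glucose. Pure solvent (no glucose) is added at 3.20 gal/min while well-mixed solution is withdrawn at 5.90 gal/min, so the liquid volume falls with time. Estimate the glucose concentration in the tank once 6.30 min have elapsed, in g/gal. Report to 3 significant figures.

0.111 g/gal

Total volume: dV/dt = Q_in − Q_out = -2.7000 gal/min, so V(t) = 97.0 − 2.7000 t and V(6.30) = 79.990 gal.
Solute balance: dm/dt = 0 − Q_out C = −Q_out m/V(t).
dm/m = −Q_out dt/(V₀ − 2.7000 t); integrating gives ln(m/m₀) = −(Q_out/(Q_in−Q_out)) ln(V/V₀).
m = m₀ (V₀/V)^(Q_out/(Q_in−Q_out)) = 13.5 × (97.0/79.990)^(-2.1852) = 8.8584 g.
C = m/V = 8.8584/79.990 = 0.11074 g/gal.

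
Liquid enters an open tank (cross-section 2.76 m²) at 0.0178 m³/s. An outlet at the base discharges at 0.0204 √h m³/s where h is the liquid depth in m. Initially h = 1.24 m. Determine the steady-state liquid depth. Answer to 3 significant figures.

0.761 m

A dh/dt = Q_in − 0.0204 √h. Steady state requires inflow = outflow:
Q_in = 0.0204 √h_ss ⇒ √h_ss = 0.0178/0.0204 = 0.87255.
h_ss = 0.87255² = 0.76134 m. (Since h₀ = 1.24 m > h_ss, the level will fall toward this value.)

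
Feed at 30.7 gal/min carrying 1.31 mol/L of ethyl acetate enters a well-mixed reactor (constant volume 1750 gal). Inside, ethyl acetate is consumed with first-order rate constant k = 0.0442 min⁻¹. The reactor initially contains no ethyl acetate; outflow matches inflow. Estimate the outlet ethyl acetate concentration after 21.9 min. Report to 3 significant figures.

Accumulation = in − out − consumed: V dC/dt = Q C_in − Q C − k V C.
dC/dt = (Q/V) C_in − (Q/V + k) C; effective rate a = Q/V + k = 0.017543 + 0.0442 = 0.061743 min⁻¹.
C_ss = Q C_in/(Q + kV) = 0.37221 mol/L; C(t) = C_ss + (C₀ − C_ss) e^(−a t).
C(21.9) = 0.37221 + (-0.37221)·e^(−0.061743·21.9) = 0.37221 + (-0.37221)·0.25868 = 0.27593 mol/L.

0.276 mol/L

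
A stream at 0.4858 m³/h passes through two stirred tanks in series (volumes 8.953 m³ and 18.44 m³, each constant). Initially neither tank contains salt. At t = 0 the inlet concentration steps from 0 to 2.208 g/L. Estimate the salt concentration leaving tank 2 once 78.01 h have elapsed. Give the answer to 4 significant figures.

1.689 g/L

Time constants: τᵢ = Vᵢ/Q for each well-mixed tank.
τ₁ = 8.953/0.4858 = 18.4294 h; τ₂ = 18.44/0.4858 = 37.9580 h.
Solving the cascade with C₁(0)=C₂(0)=0 gives C₂(t) = C_in[1 − (τ₁ e^(−t/τ₁) − τ₂ e^(−t/τ₂))/(τ₁ − τ₂)].
At t = 78.01: e^(−t/τ₁) = 0.0145101, e^(−t/τ₂) = 0.128072.
C₂ = 2.208·[1 − (18.4294·0.0145101 − 37.9580·0.128072)/(-19.5286)] = 2.208·0.764759 = 1.68859 g/L.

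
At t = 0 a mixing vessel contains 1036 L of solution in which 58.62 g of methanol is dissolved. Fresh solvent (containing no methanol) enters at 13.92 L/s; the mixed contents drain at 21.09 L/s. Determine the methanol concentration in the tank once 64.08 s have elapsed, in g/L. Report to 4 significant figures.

Total volume: dV/dt = Q_in − Q_out = -7.17000 L/s, so V(t) = 1036 − 7.17000 t and V(64.08) = 576.546 L.
No methanol enters, so dm/dt = −Q_out · (m/V).
dm/m = −Q_out dt/(V₀ − 7.17000 t); integrating gives ln(m/m₀) = −(Q_out/(Q_in−Q_out)) ln(V/V₀).
m = m₀ (V₀/V)^(Q_out/(Q_in−Q_out)) = 58.62 × (1036/576.546)^(-2.94142) = 10.4563 g.
C = m/V = 10.4563/576.546 = 0.0181361 g/L.

0.01814 g/L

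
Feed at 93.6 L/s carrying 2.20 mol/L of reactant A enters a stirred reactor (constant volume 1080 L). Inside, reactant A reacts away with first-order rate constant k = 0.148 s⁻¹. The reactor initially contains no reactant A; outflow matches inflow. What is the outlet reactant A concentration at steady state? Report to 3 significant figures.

0.813 mol/L

V dC/dt = Q(C_in − C) − k V C.
Steady state (dC/dt = 0): C_ss = Q C_in/(Q + kV) = C_in/(1 + kV/Q).
C_ss = 93.6·2.20/(93.6 + 0.148·1080) = 205.92/253.44 = 0.81250 mol/L.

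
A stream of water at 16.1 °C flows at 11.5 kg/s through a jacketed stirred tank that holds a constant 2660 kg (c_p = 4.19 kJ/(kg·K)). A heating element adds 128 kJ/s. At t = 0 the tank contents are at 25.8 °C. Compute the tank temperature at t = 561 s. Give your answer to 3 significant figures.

19.4 °C

First-law balance (no shaft work): M c_p dT/dt = ṁ c_p (T_in − T) + 128.
τ = M/ṁ = 231.30 s; T_ss = T_in + Q̇/(ṁ c_p) = 16.1 + 128/(11.5·4.19) = 18.756 °C.
This is linear first-order; T(t) = T_ss + (T₀ − T_ss) e^(−t/τ).
T(561) = 18.756 + (7.0436)·e^(−561/231.30) = 18.756 + (7.0436)·0.088445 = 19.379 °C.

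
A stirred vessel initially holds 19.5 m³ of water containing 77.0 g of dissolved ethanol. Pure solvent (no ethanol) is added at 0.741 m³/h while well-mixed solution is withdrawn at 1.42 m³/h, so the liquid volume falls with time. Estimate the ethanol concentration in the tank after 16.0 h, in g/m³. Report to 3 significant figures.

1.62 g/m³

Let m(t) be the amount of ethanol. Volume: V(t) = V₀ + (Q_in − Q_out) t = 19.5 − 0.67900 t; V(16.0) = 8.6360 m³.
Solute balance: dm/dt = 0 − Q_out C = −Q_out m/V(t).
Separate: dm/m = −Q_out dt/V(t) ⇒ ln(m/m₀) = −(Q_out/(Q_in−Q_out)) ln(V/V₀).
m = m₀ (V₀/V)^(Q_out/(Q_in−Q_out)) = 77.0 × (19.5/8.6360)^(-2.0913) = 14.020 g.
C = m/V = 14.020/8.6360 = 1.6234 g/m³.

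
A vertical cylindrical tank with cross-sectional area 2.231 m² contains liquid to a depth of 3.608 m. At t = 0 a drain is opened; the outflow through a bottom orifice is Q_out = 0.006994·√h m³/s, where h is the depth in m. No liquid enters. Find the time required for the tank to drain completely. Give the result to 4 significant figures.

With no inflow, A dh/dt = −0.006994 √h.
This is separable: 2 d(√h)/dt = −0.006994/A, so √h = √h₀ − (0.006994/(2A)) t.
Tank is empty when √h = 0: t_empty = 2A√h₀/0.006994.
t_empty = 2·2.231·√3.608/0.006994 = 4.46200·1.89947/0.006994 = 1211.82 s.

1212 s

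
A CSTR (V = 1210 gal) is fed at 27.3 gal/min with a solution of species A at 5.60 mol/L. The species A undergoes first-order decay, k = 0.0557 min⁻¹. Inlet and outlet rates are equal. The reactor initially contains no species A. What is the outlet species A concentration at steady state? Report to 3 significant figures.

Accumulation = in − out − consumed: V dC/dt = Q C_in − Q C − k V C.
At steady state: 0 = Q C_in − (Q + kV) C_ss, so C_ss = Q C_in/(Q + kV).
C_ss = 27.3·5.60/(27.3 + 0.0557·1210) = 152.88/94.697 = 1.6144 mol/L.

1.61 mol/L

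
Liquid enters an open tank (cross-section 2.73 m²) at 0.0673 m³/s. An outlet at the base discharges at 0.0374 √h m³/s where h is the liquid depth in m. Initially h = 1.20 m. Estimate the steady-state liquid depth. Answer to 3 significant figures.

3.24 m

A dh/dt = Q_in − 0.0374 √h. Steady state requires inflow = outflow:
Q_in = 0.0374 √h_ss ⇒ √h_ss = 0.0673/0.0374 = 1.7995.
h_ss = 1.7995² = 3.2381 m. (Since h₀ = 1.20 m < h_ss, the level will rise toward this value.)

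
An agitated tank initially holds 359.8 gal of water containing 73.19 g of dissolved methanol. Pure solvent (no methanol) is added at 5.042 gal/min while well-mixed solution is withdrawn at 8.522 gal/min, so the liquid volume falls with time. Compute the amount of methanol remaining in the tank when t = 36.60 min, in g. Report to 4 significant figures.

Total volume: dV/dt = Q_in − Q_out = -3.48000 gal/min, so V(t) = 359.8 − 3.48000 t and V(36.60) = 232.432 gal.
Species balance (pure solvent in): dm/dt = −Q_out · m/V(t).
Separate: dm/m = −Q_out dt/V(t) ⇒ ln(m/m₀) = −(Q_out/(Q_in−Q_out)) ln(V/V₀).
m = m₀ (V₀/V)^(Q_out/(Q_in−Q_out)) = 73.19 × (359.8/232.432)^(-2.44885) = 25.1041 g.

25.10 g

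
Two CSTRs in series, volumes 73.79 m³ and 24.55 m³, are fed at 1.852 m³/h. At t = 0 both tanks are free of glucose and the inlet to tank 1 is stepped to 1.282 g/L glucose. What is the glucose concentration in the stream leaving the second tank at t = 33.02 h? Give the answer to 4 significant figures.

0.4962 g/L

Time constants: τᵢ = Vᵢ/Q for each well-mixed tank.
τ₁ = 73.79/1.852 = 39.8434 h; τ₂ = 24.55/1.852 = 13.2559 h.
Solving the cascade with C₁(0)=C₂(0)=0 gives C₂(t) = C_in[1 − (τ₁ e^(−t/τ₁) − τ₂ e^(−t/τ₂))/(τ₁ − τ₂)].
At t = 33.02: e^(−t/τ₁) = 0.436597, e^(−t/τ₂) = 0.0828305.
C₂ = 1.282·[1 − (39.8434·0.436597 − 13.2559·0.0828305)/(26.5875)] = 1.282·0.387022 = 0.496163 g/L.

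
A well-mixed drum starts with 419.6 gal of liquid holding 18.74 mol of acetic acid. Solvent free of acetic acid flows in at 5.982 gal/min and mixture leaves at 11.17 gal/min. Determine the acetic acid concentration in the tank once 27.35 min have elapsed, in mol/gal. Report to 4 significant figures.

Total volume: dV/dt = Q_in − Q_out = -5.18800 gal/min, so V(t) = 419.6 − 5.18800 t and V(27.35) = 277.708 gal.
No acetic acid enters, so dm/dt = −Q_out · (m/V).
dm/m = −Q_out dt/(V₀ − 5.18800 t); integrating gives ln(m/m₀) = −(Q_out/(Q_in−Q_out)) ln(V/V₀).
m = m₀ (V₀/V)^(Q_out/(Q_in−Q_out)) = 18.74 × (419.6/277.708)^(-2.15305) = 7.70625 mol.
C = m/V = 7.70625/277.708 = 0.0277495 mol/gal.

0.02775 mol/gal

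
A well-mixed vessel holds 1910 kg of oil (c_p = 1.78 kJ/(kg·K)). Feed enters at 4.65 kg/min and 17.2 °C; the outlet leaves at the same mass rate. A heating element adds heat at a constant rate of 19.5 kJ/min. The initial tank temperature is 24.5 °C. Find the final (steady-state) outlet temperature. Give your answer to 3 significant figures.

19.6 °C

Heat balance on the well-mixed liquid: M c_p dT/dt = ṁ c_p (T_in − T) + 19.5.
At steady state dT/dt = 0 ⇒ T_ss = T_in + Q̇/(ṁ c_p) = 17.2 + 19.5/(4.65·1.78) = 19.556 °C.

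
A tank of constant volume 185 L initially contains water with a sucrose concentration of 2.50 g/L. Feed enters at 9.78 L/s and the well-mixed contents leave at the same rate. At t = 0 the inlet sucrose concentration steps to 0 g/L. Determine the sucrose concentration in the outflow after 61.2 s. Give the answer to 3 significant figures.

0.0984 g/L

Transient balance on the dissolved component: V dC/dt = Q(C_in − C).
Rewrite as dC/dt + C/τ = C_in/τ, τ = V/Q = 18.916 s.
This is linear first-order; C(t) = C_in + (C₀ − C_in) e^(−t/τ).
C(61.2) = 0 + (2.50 − 0)·e^(−61.2/18.916) = 0 + (2.5000)·0.039347 = 0.098368 g/L.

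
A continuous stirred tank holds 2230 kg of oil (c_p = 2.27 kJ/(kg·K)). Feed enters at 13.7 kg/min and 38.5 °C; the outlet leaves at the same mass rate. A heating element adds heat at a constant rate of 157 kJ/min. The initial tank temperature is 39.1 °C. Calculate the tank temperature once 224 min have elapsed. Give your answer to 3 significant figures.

42.4 °C

Heat balance on the well-mixed liquid: M c_p dT/dt = ṁ c_p (T_in − T) + 157.
τ = M/ṁ = 162.77 min; T_ss = T_in + Q̇/(ṁ c_p) = 38.5 + 157/(13.7·2.27) = 43.548 °C.
Solution: T(t) = T_ss + (T₀ − T_ss) e^(−t/τ).
T(224) = 43.548 + (-4.4484)·e^(−224/162.77) = 43.548 + (-4.4484)·0.25255 = 42.425 °C.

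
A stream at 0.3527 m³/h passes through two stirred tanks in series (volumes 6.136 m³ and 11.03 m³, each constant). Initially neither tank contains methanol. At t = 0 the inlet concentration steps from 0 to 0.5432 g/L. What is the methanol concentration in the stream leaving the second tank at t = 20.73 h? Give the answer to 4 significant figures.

Each tank obeys Vᵢ dCᵢ/dt = Q(Cᵢ₋₁ − Cᵢ), so τᵢ = Vᵢ/Q.
τ₁ = 6.136/0.3527 = 17.3972 h; τ₂ = 11.03/0.3527 = 31.2730 h.
Tank 1: C₁ = C_in(1 − e^(−t/τ₁)). Tank 2 (τ₁ ≠ τ₂): C₂ = C_in[1 − (τ₁ e^(−t/τ₁) − τ₂ e^(−t/τ₂))/(τ₁ − τ₂)].
At t = 20.73: e^(−t/τ₁) = 0.303744, e^(−t/τ₂) = 0.515369.
C₂ = 0.5432·[1 − (17.3972·0.303744 − 31.2730·0.515369)/(-13.8758)] = 0.5432·0.219299 = 0.119123 g/L.

0.1191 g/L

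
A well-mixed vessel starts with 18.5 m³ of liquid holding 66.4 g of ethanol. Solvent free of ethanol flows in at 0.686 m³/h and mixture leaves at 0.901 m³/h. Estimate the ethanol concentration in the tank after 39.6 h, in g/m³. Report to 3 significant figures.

Total volume: dV/dt = Q_in − Q_out = -0.21500 m³/h, so V(t) = 18.5 − 0.21500 t and V(39.6) = 9.9860 m³.
Solute balance: dm/dt = 0 − Q_out C = −Q_out m/V(t).
dm/m = −Q_out dt/(V₀ − 0.21500 t); integrating gives ln(m/m₀) = −(Q_out/(Q_in−Q_out)) ln(V/V₀).
m = m₀ (V₀/V)^(Q_out/(Q_in−Q_out)) = 66.4 × (18.5/9.9860)^(-4.1907) = 5.0117 g.
C = m/V = 5.0117/9.9860 = 0.50187 g/m³.

0.502 g/m³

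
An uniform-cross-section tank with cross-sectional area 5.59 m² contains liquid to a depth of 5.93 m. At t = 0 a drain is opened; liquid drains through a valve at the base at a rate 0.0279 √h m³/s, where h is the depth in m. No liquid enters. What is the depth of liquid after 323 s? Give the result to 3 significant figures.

A dh/dt = −Q_out = −0.0279 √h.
This is separable: 2 d(√h)/dt = −0.0279/A, so √h = √h₀ − (0.0279/(2A)) t.
√h = √5.93 − 0.0279·323/(2·5.59) = 2.4352 − 0.80606 = 1.6291.
h = 1.6291² = 2.6540 m.

2.65 m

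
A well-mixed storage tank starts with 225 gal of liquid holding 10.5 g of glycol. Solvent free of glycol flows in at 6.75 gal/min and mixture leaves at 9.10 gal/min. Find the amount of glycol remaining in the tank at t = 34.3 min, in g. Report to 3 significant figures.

1.88 g

Total volume: dV/dt = Q_in − Q_out = -2.3500 gal/min, so V(t) = 225 − 2.3500 t and V(34.3) = 144.40 gal.
No glycol enters, so dm/dt = −Q_out · (m/V).
Separate: dm/m = −Q_out dt/V(t) ⇒ ln(m/m₀) = −(Q_out/(Q_in−Q_out)) ln(V/V₀).
m = m₀ (V₀/V)^(Q_out/(Q_in−Q_out)) = 10.5 × (225/144.40)^(-3.8723) = 1.8848 g.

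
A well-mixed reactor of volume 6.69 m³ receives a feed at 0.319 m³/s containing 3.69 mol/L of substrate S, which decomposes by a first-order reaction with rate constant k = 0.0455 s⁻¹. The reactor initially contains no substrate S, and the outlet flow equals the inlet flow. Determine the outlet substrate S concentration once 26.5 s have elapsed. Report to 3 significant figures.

V dC/dt = Q(C_in − C) − k V C.
This is linear with rate a = Q/V + k = 0.093183 s⁻¹.
C_ss = Q C_in/(Q + kV) = 1.8882 mol/L; C(t) = C_ss + (C₀ − C_ss) e^(−a t).
C(26.5) = 1.8882 + (-1.8882)·e^(−0.093183·26.5) = 1.8882 + (-1.8882)·0.084640 = 1.7284 mol/L.

1.73 mol/L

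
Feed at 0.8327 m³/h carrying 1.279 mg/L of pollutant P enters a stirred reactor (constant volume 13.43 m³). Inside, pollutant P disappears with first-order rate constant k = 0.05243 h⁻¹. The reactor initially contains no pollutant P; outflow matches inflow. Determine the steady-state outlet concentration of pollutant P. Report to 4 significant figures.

V dC/dt = Q(C_in − C) − k V C.
At steady state: 0 = Q C_in − (Q + kV) C_ss, so C_ss = Q C_in/(Q + kV).
C_ss = 0.8327·1.279/(0.8327 + 0.05243·13.43) = 1.06502/1.53683 = 0.692998 mg/L.

0.6930 mg/L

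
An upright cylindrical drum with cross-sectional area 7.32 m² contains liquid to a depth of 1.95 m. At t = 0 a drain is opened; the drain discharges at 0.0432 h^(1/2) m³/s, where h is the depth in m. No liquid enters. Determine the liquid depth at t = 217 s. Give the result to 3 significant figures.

0.572 m

A dh/dt = −Q_out = −0.0432 √h.
This is separable: 2 d(√h)/dt = −0.0432/A, so √h = √h₀ − (0.0432/(2A)) t.
√h = √1.95 − 0.0432·217/(2·7.32) = 1.3964 − 0.64033 = 0.75610.
h = 0.75610² = 0.57168 m.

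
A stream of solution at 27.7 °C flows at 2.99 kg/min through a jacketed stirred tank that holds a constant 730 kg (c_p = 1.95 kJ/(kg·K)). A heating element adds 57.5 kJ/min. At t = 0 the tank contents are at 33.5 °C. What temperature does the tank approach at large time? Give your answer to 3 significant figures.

M c_p dT/dt = ṁ c_p (T_in − T) + Q̇.
At steady state dT/dt = 0 ⇒ T_ss = T_in + Q̇/(ṁ c_p) = 27.7 + 57.5/(2.99·1.95) = 37.562 °C.

37.6 °C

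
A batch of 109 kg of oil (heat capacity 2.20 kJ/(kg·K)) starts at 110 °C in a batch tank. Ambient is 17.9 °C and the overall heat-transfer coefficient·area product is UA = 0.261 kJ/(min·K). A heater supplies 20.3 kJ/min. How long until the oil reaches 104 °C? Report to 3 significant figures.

M c_p dT/dt = −UA(T − T_amb) + Q̇.
τ = M c_p/UA = 918.77 min; T_ss = T_amb + Q̇/UA = 17.9 + 20.3/0.261 = 95.678 °C.
T(t) = T_ss + (T₀ − T_ss)e^(−t/τ); set T = 104:
t = −τ ln[(T − T_ss)/(T₀ − T_ss)] = −918.77 · ln(0.58107) = 498.79 min.

499 min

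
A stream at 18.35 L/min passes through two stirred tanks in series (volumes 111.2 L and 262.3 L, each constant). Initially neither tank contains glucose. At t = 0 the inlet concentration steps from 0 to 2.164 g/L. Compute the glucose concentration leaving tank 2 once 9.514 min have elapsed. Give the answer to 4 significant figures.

0.5646 g/L

Time constants: τᵢ = Vᵢ/Q for each well-mixed tank.
τ₁ = 111.2/18.35 = 6.05995 min; τ₂ = 262.3/18.35 = 14.2943 min.
Tank 1: C₁ = C_in(1 − e^(−t/τ₁)). Tank 2 (τ₁ ≠ τ₂): C₂ = C_in[1 − (τ₁ e^(−t/τ₁) − τ₂ e^(−t/τ₂))/(τ₁ − τ₂)].
At t = 9.514: e^(−t/τ₁) = 0.208049, e^(−t/τ₂) = 0.513975.
C₂ = 2.164·[1 − (6.05995·0.208049 − 14.2943·0.513975)/(-8.23433)] = 2.164·0.260883 = 0.564551 g/L.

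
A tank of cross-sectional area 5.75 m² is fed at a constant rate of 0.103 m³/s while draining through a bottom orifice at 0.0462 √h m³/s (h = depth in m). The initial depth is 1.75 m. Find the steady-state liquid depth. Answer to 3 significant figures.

4.97 m

A dh/dt = Q_in − 0.0462 √h. Steady state requires inflow = outflow:
Q_in = 0.0462 √h_ss ⇒ √h_ss = 0.103/0.0462 = 2.2294.
h_ss = 2.2294² = 4.9704 m. (Since h₀ = 1.75 m < h_ss, the level will rise toward this value.)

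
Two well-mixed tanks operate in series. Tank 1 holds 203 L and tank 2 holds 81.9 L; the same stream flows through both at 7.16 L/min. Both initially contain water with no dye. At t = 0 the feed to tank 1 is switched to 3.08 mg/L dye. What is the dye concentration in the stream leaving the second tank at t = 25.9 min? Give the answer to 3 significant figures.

Species balance on tank i: dCᵢ/dt = (Cᵢ₋₁ − Cᵢ)/τᵢ with τᵢ = Vᵢ/Q.
τ₁ = 203/7.16 = 28.352 min; τ₂ = 81.9/7.16 = 11.439 min.
Tank 1: C₁ = C_in(1 − e^(−t/τ₁)). Tank 2 (τ₁ ≠ τ₂): C₂ = C_in[1 − (τ₁ e^(−t/τ₁) − τ₂ e^(−t/τ₂))/(τ₁ − τ₂)].
At t = 25.9: e^(−t/τ₁) = 0.40111, e^(−t/τ₂) = 0.10391.
C₂ = 3.08·[1 − (28.352·0.40111 − 11.439·0.10391)/(16.913)] = 3.08·0.39789 = 1.2255 mg/L.

1.23 mg/L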